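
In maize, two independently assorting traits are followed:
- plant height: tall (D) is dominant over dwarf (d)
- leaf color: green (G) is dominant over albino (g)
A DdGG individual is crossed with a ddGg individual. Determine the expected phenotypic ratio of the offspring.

Dihybrid cross DdGG × ddGg — consider each gene separately:
plant height: Dd × dd → 2 Dd, 2 dd → 2 D_ : 2 dd (out of 4)
leaf color: GG × Gg → 2 GG, 2 Gg → 4 G_ (out of 4)
Combine (counts out of 4 × 4 = 16): tall/green (D_G_) = 2×4 = 8; dwarf/green (ddG_) = 2×4 = 8
Phenotype counts (out of 16): 8 tall/green, 8 dwarf/green
Ratio: 1 tall/green : 1 dwarf/green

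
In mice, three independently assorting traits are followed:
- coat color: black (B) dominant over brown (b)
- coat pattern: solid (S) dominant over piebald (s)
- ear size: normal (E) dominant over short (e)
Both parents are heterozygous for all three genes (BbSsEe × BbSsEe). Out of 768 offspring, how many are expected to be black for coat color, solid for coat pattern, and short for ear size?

Trihybrid cross: BbSsEe × BbSsEe
Each trait segregates independently with a 3:1 phenotypic ratio, so each gene contributes 3/4 (dominant) or 1/4 (recessive).
Target: black (coat color), solid (coat pattern), short (ear size)
Probability = product of independent per-trait probabilities
= 3/4 × 3/4 × 1/4 = 9/64
Expected count = 9/64 × 768 = 108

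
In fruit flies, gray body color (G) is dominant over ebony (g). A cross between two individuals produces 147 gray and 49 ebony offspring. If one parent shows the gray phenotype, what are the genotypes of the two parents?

Observed offspring: 147 gray, 49 ebony
The observed ratio simplifies to 3:1. Ebony (gg) offspring appear, so each parent must contribute one g allele. The parent stated to show gray carries G, so it is Gg. The other parent is then either Gg or gg: Gg × gg would give a 1:1 split, whereas Gg × Gg gives 3:1 — matching the data. So both parents are heterozygous (Gg × Gg).
Parent genotypes: Gg × Gg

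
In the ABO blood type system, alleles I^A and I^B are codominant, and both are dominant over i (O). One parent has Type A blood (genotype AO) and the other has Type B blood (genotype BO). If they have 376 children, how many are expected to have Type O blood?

Cross: AO × BO
Possible offspring genotypes: 1 AB, 1 AO, 1 BO, 1 OO
Blood type counts: 1 Type AB, 1 Type A, 1 Type B, 1 Type O
Probability of Type O: 1/4
Expected count = 1/4 × 376 = 94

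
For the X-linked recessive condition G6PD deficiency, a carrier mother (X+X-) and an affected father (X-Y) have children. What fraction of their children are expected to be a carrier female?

Cross: X+X- × X-Y
Offspring: 1 X+X-, 1 X+Y, 1 X-X-, 1 X-Y
Probability of a carrier female: 1/4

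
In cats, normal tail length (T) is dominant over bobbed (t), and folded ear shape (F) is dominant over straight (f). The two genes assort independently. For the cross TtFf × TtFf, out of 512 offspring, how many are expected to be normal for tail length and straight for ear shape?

Dihybrid cross TtFf × TtFf — consider each gene separately:
tail length: Tt × Tt → 1 TT, 2 Tt, 1 tt → 3 T_ : 1 tt (out of 4)
ear shape: Ff × Ff → 1 FF, 2 Ff, 1 ff → 3 F_ : 1 ff (out of 4)
Looking for: normal (T_) and straight (ff)
P(normal) = 3/4, P(straight) = 1/4
P(both) = 3/4 × 1/4 = 3/16
Expected count = 3/16 × 512 = 96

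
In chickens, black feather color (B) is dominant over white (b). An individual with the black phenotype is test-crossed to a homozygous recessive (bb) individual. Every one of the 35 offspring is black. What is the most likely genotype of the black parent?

Test cross: ? × bb
All offspring are black.
If the unknown parent were heterozygous (Bb), about half of 35 offspring would be white; none are. The unknown parent is most likely homozygous dominant (BB).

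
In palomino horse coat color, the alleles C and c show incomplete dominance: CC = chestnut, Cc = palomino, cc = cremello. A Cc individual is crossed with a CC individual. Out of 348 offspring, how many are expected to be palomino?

Punnett square for Cc × CC:
Offspring genotypes: 2 CC, 2 Cc
Phenotype counts: 2 chestnut, 2 palomino
palomino: 2 out of 4 → fraction 1/2
Expected count = 1/2 × 348 = 174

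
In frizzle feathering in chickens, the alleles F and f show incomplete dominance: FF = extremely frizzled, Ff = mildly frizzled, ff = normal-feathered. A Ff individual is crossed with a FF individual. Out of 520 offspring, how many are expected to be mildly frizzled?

Punnett square for Ff × FF:
Offspring genotypes: 2 FF, 2 Ff
Phenotype counts: 2 extremely frizzled, 2 mildly frizzled
mildly frizzled: 2 out of 4 → fraction 1/2
Expected count = 1/2 × 520 = 260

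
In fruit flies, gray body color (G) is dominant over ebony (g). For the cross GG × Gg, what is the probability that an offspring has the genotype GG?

Punnett square for GG × Gg:
Offspring genotypes: 2 GG, 2 Gg
Total offspring: 4
Count with target: 2
Probability: 2/4 = 1/2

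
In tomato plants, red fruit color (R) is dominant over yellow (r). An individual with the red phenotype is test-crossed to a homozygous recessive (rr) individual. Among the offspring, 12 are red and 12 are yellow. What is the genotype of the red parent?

Test cross: ? × rr
Offspring: 12 red, 12 yellow — approximately 1:1.
A 1:1 ratio in a test cross indicates the unknown parent is heterozygous (Rr).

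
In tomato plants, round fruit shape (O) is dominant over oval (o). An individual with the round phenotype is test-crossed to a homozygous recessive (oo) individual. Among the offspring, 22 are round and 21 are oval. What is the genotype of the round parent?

Test cross: ? × oo
Offspring: 22 round, 21 oval — approximately 1:1.
A 1:1 ratio in a test cross indicates the unknown parent is heterozygous (Oo).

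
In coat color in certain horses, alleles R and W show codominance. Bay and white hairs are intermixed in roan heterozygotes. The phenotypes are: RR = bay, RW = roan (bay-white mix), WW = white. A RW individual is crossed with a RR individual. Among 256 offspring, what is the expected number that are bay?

Punnett square for RW × RR:
Offspring genotypes: 2 RR, 2 RW
Phenotype counts: 2 bay, 2 roan (bay-white mix)
bay: 2 out of 4 → fraction 1/2
Expected count = 1/2 × 256 = 128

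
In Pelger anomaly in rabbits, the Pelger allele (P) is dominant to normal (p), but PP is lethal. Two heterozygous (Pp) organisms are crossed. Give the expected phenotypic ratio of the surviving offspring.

Cross: Pp × Pp
Punnett square offspring (before lethality): 1 PP, 2 Pp, 1 pp
The PP genotype is lethal (embryos die); surviving offspring: 2 Pp, 1 pp
Ratio: 2 Pelger : 1 normal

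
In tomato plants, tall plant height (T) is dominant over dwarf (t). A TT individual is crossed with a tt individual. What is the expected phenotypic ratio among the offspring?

Punnett square for TT × tt:
Offspring genotypes: 4 Tt
tall: 4, dwarf: 0
Ratio: all tall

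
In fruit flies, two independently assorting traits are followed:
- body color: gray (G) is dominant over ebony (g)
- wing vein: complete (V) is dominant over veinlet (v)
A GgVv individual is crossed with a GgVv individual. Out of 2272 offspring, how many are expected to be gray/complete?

Dihybrid cross GgVv × GgVv — consider each gene separately:
body color: Gg × Gg → 1 GG, 2 Gg, 1 gg → 3 G_ : 1 gg (out of 4)
wing vein: Vv × Vv → 1 VV, 2 Vv, 1 vv → 3 V_ : 1 vv (out of 4)
Combine (counts out of 4 × 4 = 16): gray/complete (G_V_) = 3×3 = 9; gray/veinlet (G_vv) = 3×1 = 3; ebony/complete (ggV_) = 1×3 = 3; ebony/veinlet (ggvv) = 1×1 = 1
Phenotype counts (out of 16): 9 gray/complete, 3 gray/veinlet, 3 ebony/complete, 1 ebony/veinlet
gray/complete: 9 out of 16 → fraction 9/16
Expected count = 9/16 × 2272 = 1278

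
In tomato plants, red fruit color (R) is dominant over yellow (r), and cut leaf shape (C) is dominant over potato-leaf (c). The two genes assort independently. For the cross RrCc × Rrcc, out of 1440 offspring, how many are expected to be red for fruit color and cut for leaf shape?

Dihybrid cross RrCc × Rrcc — consider each gene separately:
fruit color: Rr × Rr → 1 RR, 2 Rr, 1 rr → 3 R_ : 1 rr (out of 4)
leaf shape: Cc × cc → 2 Cc, 2 cc → 2 C_ : 2 cc (out of 4)
Looking for: red (R_) and cut (C_)
P(red) = 3/4, P(cut) = 2/4
P(both) = 3/4 × 2/4 = 6/16 = 3/8
Expected count = 3/8 × 1440 = 540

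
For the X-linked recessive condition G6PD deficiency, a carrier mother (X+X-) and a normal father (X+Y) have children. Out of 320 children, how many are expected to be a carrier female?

Cross: X+X- × X+Y
Offspring: 1 X+X+, 1 X+Y, 1 X+X-, 1 X-Y
Probability of a carrier female: 1/4
Expected count = 1/4 × 320 = 80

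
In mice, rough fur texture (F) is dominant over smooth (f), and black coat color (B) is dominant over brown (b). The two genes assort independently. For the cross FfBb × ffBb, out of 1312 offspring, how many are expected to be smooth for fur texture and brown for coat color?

Dihybrid cross FfBb × ffBb — consider each gene separately:
fur texture: Ff × ff → 2 Ff, 2 ff → 2 F_ : 2 ff (out of 4)
coat color: Bb × Bb → 1 BB, 2 Bb, 1 bb → 3 B_ : 1 bb (out of 4)
Looking for: smooth (ff) and brown (bb)
P(smooth) = 2/4, P(brown) = 1/4
P(both) = 2/4 × 1/4 = 2/16 = 1/8
Expected count = 1/8 × 1312 = 164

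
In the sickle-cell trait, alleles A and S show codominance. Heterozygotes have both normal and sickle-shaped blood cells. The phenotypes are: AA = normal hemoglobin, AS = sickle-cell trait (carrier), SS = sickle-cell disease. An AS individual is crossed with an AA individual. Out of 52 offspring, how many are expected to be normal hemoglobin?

Punnett square for AS × AA:
Offspring genotypes: 2 AA, 2 AS
Phenotype counts: 2 normal hemoglobin, 2 sickle-cell trait (carrier)
normal hemoglobin: 2 out of 4 → fraction 1/2
Expected count = 1/2 × 52 = 26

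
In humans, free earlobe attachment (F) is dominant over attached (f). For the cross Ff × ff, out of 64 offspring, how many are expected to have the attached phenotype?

Punnett square for Ff × ff:
Offspring genotypes: 2 Ff, 2 ff
Total offspring: 4
Count with target: 2
Probability: 2/4 = 1/2
Expected count = 1/2 × 64 = 32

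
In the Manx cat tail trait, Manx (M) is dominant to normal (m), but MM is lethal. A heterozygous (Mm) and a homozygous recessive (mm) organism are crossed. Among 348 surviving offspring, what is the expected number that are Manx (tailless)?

Cross: Mm × mm
Punnett square offspring (before lethality): 2 Mm, 2 mm
No MM offspring are produced in this cross.
Manx (tailless): 2 out of 4 → fraction 1/2
Expected count = 1/2 × 348 = 174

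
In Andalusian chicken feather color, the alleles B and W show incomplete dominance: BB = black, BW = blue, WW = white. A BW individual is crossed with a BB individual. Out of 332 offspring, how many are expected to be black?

Punnett square for BW × BB:
Offspring genotypes: 2 BB, 2 BW
Phenotype counts: 2 black, 2 blue
black: 2 out of 4 → fraction 1/2
Expected count = 1/2 × 332 = 166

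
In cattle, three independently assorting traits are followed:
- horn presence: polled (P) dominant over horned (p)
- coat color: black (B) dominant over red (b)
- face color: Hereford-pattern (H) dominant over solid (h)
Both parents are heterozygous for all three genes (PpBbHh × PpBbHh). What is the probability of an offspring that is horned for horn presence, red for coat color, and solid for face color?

Trihybrid cross: PpBbHh × PpBbHh
Each trait segregates independently with a 3:1 phenotypic ratio, so each gene contributes 3/4 (dominant) or 1/4 (recessive).
Target: horned (horn presence), red (coat color), solid (face color)
Probability = product of independent per-trait probabilities
= 1/4 × 1/4 × 1/4 = 1/64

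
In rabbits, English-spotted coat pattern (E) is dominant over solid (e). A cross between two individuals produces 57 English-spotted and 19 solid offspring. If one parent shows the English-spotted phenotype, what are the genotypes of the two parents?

Observed offspring: 57 English-spotted, 19 solid
The observed ratio simplifies to 3:1. Solid (ee) offspring appear, so each parent must contribute one e allele. The parent stated to show English-spotted carries E, so it is Ee. The other parent is then either Ee or ee: Ee × ee would give a 1:1 split, whereas Ee × Ee gives 3:1 — matching the data. So both parents are heterozygous (Ee × Ee).
Parent genotypes: Ee × Ee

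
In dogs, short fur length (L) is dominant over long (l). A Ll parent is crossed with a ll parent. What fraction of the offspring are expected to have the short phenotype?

Punnett square for Ll × ll:
Offspring genotypes: 2 Ll, 2 ll
Total offspring: 4
Count with target: 2
Probability: 2/4 = 1/2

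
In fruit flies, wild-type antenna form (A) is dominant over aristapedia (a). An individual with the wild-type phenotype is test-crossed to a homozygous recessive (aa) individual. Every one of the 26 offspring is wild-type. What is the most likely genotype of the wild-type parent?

Test cross: ? × aa
All offspring are wild-type.
If the unknown parent were heterozygous (Aa), about half of 26 offspring would be aristapedia; none are. The unknown parent is most likely homozygous dominant (AA).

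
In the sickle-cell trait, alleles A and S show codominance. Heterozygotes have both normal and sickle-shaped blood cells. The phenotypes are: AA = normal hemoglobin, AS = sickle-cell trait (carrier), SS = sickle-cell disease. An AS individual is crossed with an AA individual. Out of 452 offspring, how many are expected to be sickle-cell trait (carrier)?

Punnett square for AS × AA:
Offspring genotypes: 2 AA, 2 AS
Phenotype counts: 2 normal hemoglobin, 2 sickle-cell trait (carrier)
sickle-cell trait (carrier): 2 out of 4 → fraction 1/2
Expected count = 1/2 × 452 = 226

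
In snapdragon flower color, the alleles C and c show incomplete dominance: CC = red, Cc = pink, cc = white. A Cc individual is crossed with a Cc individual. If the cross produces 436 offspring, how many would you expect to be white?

Punnett square for Cc × Cc:
Offspring genotypes: 1 CC, 2 Cc, 1 cc
Phenotype counts: 1 red, 2 pink, 1 white
white: 1 out of 4 → fraction 1/4
Expected count = 1/4 × 436 = 109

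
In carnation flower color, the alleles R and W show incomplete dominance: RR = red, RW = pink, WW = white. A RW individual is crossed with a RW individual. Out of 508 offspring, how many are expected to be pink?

Punnett square for RW × RW:
Offspring genotypes: 1 RR, 2 RW, 1 WW
Phenotype counts: 1 red, 2 pink, 1 white
pink: 2 out of 4 → fraction 1/2
Expected count = 1/2 × 508 = 254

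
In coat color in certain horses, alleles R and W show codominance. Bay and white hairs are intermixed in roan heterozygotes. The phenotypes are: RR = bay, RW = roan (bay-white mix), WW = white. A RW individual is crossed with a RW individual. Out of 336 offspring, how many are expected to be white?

Punnett square for RW × RW:
Offspring genotypes: 1 RR, 2 RW, 1 WW
Phenotype counts: 1 bay, 2 roan (bay-white mix), 1 white
white: 1 out of 4 → fraction 1/4
Expected count = 1/4 × 336 = 84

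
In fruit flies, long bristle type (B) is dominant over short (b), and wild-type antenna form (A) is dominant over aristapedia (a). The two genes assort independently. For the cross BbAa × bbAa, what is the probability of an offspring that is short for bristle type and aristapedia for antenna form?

Dihybrid cross BbAa × bbAa — consider each gene separately:
bristle type: Bb × bb → 2 Bb, 2 bb → 2 B_ : 2 bb (out of 4)
antenna form: Aa × Aa → 1 AA, 2 Aa, 1 aa → 3 A_ : 1 aa (out of 4)
Looking for: short (bb) and aristapedia (aa)
P(short) = 2/4, P(aristapedia) = 1/4
P(both) = 2/4 × 1/4 = 2/16 = 1/8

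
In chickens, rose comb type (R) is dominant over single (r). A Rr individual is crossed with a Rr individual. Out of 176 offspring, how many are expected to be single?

Punnett square for Rr × Rr:
Offspring genotypes: 1 RR, 2 Rr, 1 rr
rose: 3, single: 1
single: 1 out of 4 → fraction 1/4
Expected count = 1/4 × 176 = 44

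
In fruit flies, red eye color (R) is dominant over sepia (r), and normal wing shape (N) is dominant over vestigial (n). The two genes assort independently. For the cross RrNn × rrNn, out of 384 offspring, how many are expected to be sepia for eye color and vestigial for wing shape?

Dihybrid cross RrNn × rrNn — consider each gene separately:
eye color: Rr × rr → 2 Rr, 2 rr → 2 R_ : 2 rr (out of 4)
wing shape: Nn × Nn → 1 NN, 2 Nn, 1 nn → 3 N_ : 1 nn (out of 4)
Looking for: sepia (rr) and vestigial (nn)
P(sepia) = 2/4, P(vestigial) = 1/4
P(both) = 2/4 × 1/4 = 2/16 = 1/8
Expected count = 1/8 × 384 = 48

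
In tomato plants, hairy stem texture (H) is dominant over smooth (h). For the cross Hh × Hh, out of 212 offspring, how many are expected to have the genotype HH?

Punnett square for Hh × Hh:
Offspring genotypes: 1 HH, 2 Hh, 1 hh
Total offspring: 4
Count with target: 1
Probability: 1/4
Expected count = 1/4 × 212 = 53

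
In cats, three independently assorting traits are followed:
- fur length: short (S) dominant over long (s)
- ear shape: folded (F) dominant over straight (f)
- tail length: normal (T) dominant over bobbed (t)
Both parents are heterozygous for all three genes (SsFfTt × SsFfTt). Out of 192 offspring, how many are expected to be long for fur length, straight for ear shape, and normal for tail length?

Trihybrid cross: SsFfTt × SsFfTt
Each trait segregates independently with a 3:1 phenotypic ratio, so each gene contributes 3/4 (dominant) or 1/4 (recessive).
Target: long (fur length), straight (ear shape), normal (tail length)
Probability = product of independent per-trait probabilities
= 1/4 × 1/4 × 3/4 = 3/64
Expected count = 3/64 × 192 = 9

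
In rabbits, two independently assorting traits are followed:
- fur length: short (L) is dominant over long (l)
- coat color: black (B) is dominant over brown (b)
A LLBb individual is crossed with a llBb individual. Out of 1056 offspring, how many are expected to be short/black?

Dihybrid cross LLBb × llBb — consider each gene separately:
fur length: LL × ll → 4 Ll → 4 L_ (out of 4)
coat color: Bb × Bb → 1 BB, 2 Bb, 1 bb → 3 B_ : 1 bb (out of 4)
Combine (counts out of 4 × 4 = 16): short/black (L_B_) = 4×3 = 12; short/brown (L_bb) = 4×1 = 4
Phenotype counts (out of 16): 12 short/black, 4 short/brown
short/black: 12 out of 16 → fraction 3/4
Expected count = 3/4 × 1056 = 792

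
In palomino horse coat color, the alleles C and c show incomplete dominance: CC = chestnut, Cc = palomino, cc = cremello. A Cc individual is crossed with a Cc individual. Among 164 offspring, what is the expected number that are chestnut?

Punnett square for Cc × Cc:
Offspring genotypes: 1 CC, 2 Cc, 1 cc
Phenotype counts: 1 chestnut, 2 palomino, 1 cremello
chestnut: 1 out of 4 → fraction 1/4
Expected count = 1/4 × 164 = 41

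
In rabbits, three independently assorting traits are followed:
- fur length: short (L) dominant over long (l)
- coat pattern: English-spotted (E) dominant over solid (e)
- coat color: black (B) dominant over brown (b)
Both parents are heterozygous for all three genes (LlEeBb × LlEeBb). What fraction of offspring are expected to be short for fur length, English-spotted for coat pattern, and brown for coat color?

Trihybrid cross: LlEeBb × LlEeBb
Each trait segregates independently with a 3:1 phenotypic ratio, so each gene contributes 3/4 (dominant) or 1/4 (recessive).
Target: short (fur length), English-spotted (coat pattern), brown (coat color)
Probability = product of independent per-trait probabilities
= 3/4 × 3/4 × 1/4 = 9/64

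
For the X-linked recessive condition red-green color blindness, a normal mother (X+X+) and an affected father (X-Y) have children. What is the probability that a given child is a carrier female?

Cross: X+X+ × X-Y
Offspring: 2 X+X-, 2 X+Y
Probability of a carrier female: 2/4 = 1/2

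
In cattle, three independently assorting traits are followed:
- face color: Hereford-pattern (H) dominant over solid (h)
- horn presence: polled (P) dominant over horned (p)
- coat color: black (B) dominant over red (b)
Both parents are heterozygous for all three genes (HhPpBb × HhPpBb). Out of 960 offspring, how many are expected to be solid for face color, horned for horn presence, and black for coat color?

Trihybrid cross: HhPpBb × HhPpBb
Each trait segregates independently with a 3:1 phenotypic ratio, so each gene contributes 3/4 (dominant) or 1/4 (recessive).
Target: solid (face color), horned (horn presence), black (coat color)
Probability = product of independent per-trait probabilities
= 1/4 × 1/4 × 3/4 = 3/64
Expected count = 3/64 × 960 = 45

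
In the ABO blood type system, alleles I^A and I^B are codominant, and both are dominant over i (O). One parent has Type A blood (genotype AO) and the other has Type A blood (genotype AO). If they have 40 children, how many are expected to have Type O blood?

Cross: AO × AO
Possible offspring genotypes: 1 AA, 2 AO, 1 OO
Blood type counts: 3 Type A, 1 Type O
Probability of Type O: 1/4
Expected count = 1/4 × 40 = 10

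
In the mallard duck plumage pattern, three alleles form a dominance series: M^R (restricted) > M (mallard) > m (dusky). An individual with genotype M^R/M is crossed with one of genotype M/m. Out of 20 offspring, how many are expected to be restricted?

Cross: M^R/M × M/m
Allele dominance: M^R > M > m
Offspring genotypes: 1 M^R/M, 1 M^R/m, 1 M/M, 1 M/m
Phenotype counts: 2 restricted, 2 mallard
restricted: 2 out of 4 → fraction 1/2
Expected count = 1/2 × 20 = 10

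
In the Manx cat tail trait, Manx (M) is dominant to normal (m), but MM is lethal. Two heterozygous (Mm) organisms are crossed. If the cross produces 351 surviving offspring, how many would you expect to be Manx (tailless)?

Cross: Mm × Mm
Punnett square offspring (before lethality): 1 MM, 2 Mm, 1 mm
The MM genotype is lethal (embryos die); surviving offspring: 2 Mm, 1 mm
Manx (tailless): 2 out of 3 → fraction 2/3
Expected count = 2/3 × 351 = 234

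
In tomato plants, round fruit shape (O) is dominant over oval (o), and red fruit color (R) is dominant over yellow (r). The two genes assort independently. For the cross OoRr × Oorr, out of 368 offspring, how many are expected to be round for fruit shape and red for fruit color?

Dihybrid cross OoRr × Oorr — consider each gene separately:
fruit shape: Oo × Oo → 1 OO, 2 Oo, 1 oo → 3 O_ : 1 oo (out of 4)
fruit color: Rr × rr → 2 Rr, 2 rr → 2 R_ : 2 rr (out of 4)
Looking for: round (O_) and red (R_)
P(round) = 3/4, P(red) = 2/4
P(both) = 3/4 × 2/4 = 6/16 = 3/8
Expected count = 3/8 × 368 = 138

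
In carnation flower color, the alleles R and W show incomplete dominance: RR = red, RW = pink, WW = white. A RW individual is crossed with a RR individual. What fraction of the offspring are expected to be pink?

Punnett square for RW × RR:
Offspring genotypes: 2 RR, 2 RW
Phenotype counts: 2 red, 2 pink
pink: 2 out of 4
Probability: 2/4 = 1/2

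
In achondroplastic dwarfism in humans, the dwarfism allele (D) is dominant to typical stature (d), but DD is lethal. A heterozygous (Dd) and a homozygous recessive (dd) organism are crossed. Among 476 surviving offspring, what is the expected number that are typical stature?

Cross: Dd × dd
Punnett square offspring (before lethality): 2 Dd, 2 dd
No DD offspring are produced in this cross.
typical stature: 2 out of 4 → fraction 1/2
Expected count = 1/2 × 476 = 238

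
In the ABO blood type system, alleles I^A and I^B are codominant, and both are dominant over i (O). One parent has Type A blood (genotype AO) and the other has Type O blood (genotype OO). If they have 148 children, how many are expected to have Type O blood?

Cross: AO × OO
Possible offspring genotypes: 2 AO, 2 OO
Blood type counts: 2 Type A, 2 Type O
Probability of Type O: 2/4 = 1/2
Expected count = 1/2 × 148 = 74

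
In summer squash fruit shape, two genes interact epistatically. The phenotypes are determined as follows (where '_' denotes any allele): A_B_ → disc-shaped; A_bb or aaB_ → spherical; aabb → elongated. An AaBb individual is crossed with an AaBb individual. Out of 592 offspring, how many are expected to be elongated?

Cross: AaBb × AaBb — consider each gene separately:
A gene: Aa × Aa → 1 AA, 2 Aa, 1 aa → 3 A_ : 1 aa (out of 4)
B gene: Bb × Bb → 1 BB, 2 Bb, 1 bb → 3 B_ : 1 bb (out of 4)
Genotype classes (out of 4 × 4 = 16): A_B_ = 3×3 = 9; A_bb = 3×1 = 3; aaB_ = 1×3 = 3; aabb = 1×1 = 1
Apply the phenotype rules: A_B_ (9) → disc-shaped; A_bb (3) + aaB_ (3) → spherical; aabb (1) → elongated
Phenotype counts (out of 16): 9 disc-shaped, 6 spherical, 1 elongated
elongated: 1 out of 16 → fraction 1/16
Expected count = 1/16 × 592 = 37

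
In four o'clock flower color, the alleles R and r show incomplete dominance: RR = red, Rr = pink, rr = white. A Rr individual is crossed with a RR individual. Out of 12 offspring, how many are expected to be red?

Punnett square for Rr × RR:
Offspring genotypes: 2 RR, 2 Rr
Phenotype counts: 2 red, 2 pink
red: 2 out of 4 → fraction 1/2
Expected count = 1/2 × 12 = 6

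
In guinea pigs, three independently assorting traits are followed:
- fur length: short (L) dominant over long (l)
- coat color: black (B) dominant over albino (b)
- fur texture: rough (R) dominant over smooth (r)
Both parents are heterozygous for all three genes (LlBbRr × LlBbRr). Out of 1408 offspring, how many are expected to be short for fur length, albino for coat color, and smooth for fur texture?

Trihybrid cross: LlBbRr × LlBbRr
Each trait segregates independently with a 3:1 phenotypic ratio, so each gene contributes 3/4 (dominant) or 1/4 (recessive).
Target: short (fur length), albino (coat color), smooth (fur texture)
Probability = product of independent per-trait probabilities
= 3/4 × 1/4 × 1/4 = 3/64
Expected count = 3/64 × 1408 = 66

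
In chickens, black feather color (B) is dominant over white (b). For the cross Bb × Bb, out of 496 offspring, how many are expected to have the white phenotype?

Punnett square for Bb × Bb:
Offspring genotypes: 1 BB, 2 Bb, 1 bb
Total offspring: 4
Count with target: 1
Probability: 1/4
Expected count = 1/4 × 496 = 124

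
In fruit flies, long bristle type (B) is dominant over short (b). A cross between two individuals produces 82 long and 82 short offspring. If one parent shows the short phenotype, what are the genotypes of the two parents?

Observed offspring: 82 long, 82 short
The observed ratio simplifies to 1:1. One parent shows short, so its genotype must be bb. A 1:1 offspring split requires the other parent to be heterozygous (Bb).
Parent genotypes: bb × Bb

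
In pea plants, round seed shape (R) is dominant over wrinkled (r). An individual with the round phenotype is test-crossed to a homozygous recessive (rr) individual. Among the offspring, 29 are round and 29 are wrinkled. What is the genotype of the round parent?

Test cross: ? × rr
Offspring: 29 round, 29 wrinkled — approximately 1:1.
A 1:1 ratio in a test cross indicates the unknown parent is heterozygous (Rr).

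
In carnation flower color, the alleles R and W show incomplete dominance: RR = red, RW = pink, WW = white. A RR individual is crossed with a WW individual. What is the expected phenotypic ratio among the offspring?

Punnett square for RR × WW:
Offspring genotypes: 4 RW
Phenotype counts: 4 pink
Ratio: all pink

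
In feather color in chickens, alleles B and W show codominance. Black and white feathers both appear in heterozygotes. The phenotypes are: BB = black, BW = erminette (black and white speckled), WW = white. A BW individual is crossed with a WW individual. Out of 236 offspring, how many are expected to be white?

Punnett square for BW × WW:
Offspring genotypes: 2 BW, 2 WW
Phenotype counts: 2 erminette (black and white speckled), 2 white
white: 2 out of 4 → fraction 1/2
Expected count = 1/2 × 236 = 118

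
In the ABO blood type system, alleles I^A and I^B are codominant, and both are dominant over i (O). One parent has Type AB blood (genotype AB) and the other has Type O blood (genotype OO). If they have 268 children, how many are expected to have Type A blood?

Cross: AB × OO
Possible offspring genotypes: 2 AO, 2 BO
Blood type counts: 2 Type A, 2 Type B
Probability of Type A: 2/4 = 1/2
Expected count = 1/2 × 268 = 134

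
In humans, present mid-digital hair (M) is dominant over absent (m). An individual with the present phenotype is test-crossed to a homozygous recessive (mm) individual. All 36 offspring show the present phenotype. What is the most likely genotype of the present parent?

Test cross: ? × mm
All offspring are present.
If the unknown parent were heterozygous (Mm), about half of 36 offspring would be absent; none are. The unknown parent is most likely homozygous dominant (MM).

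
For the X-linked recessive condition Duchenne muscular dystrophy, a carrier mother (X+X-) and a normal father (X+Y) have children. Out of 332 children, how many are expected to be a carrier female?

Cross: X+X- × X+Y
Offspring: 1 X+X+, 1 X+Y, 1 X+X-, 1 X-Y
Probability of a carrier female: 1/4
Expected count = 1/4 × 332 = 83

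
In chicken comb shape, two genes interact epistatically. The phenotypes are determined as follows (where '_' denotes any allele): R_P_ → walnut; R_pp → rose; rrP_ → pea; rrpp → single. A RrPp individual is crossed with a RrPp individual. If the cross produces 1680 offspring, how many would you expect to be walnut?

Cross: RrPp × RrPp — consider each gene separately:
R gene: Rr × Rr → 1 RR, 2 Rr, 1 rr → 3 R_ : 1 rr (out of 4)
P gene: Pp × Pp → 1 PP, 2 Pp, 1 pp → 3 P_ : 1 pp (out of 4)
Genotype classes (out of 4 × 4 = 16): R_P_ = 3×3 = 9; R_pp = 3×1 = 3; rrP_ = 1×3 = 3; rrpp = 1×1 = 1
Apply the phenotype rules: R_P_ (9) → walnut; R_pp (3) → rose; rrP_ (3) → pea; rrpp (1) → single
Phenotype counts (out of 16): 9 walnut, 3 rose, 3 pea, 1 single
walnut: 9 out of 16 → fraction 9/16
Expected count = 9/16 × 1680 = 945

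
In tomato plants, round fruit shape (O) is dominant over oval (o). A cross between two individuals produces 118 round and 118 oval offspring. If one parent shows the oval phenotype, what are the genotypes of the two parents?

Observed offspring: 118 round, 118 oval
The observed ratio simplifies to 1:1. One parent shows oval, so its genotype must be oo. A 1:1 offspring split requires the other parent to be heterozygous (Oo).
Parent genotypes: oo × Oo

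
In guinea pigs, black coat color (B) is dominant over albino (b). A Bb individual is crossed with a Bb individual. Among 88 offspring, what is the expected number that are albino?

Punnett square for Bb × Bb:
Offspring genotypes: 1 BB, 2 Bb, 1 bb
black: 3, albino: 1
albino: 1 out of 4 → fraction 1/4
Expected count = 1/4 × 88 = 22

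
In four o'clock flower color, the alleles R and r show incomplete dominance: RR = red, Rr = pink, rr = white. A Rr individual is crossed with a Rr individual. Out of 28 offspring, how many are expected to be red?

Punnett square for Rr × Rr:
Offspring genotypes: 1 RR, 2 Rr, 1 rr
Phenotype counts: 1 red, 2 pink, 1 white
red: 1 out of 4 → fraction 1/4
Expected count = 1/4 × 28 = 7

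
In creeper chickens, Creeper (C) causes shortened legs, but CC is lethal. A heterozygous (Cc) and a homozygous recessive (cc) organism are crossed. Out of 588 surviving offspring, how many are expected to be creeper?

Cross: Cc × cc
Punnett square offspring (before lethality): 2 Cc, 2 cc
No CC offspring are produced in this cross.
creeper: 2 out of 4 → fraction 1/2
Expected count = 1/2 × 588 = 294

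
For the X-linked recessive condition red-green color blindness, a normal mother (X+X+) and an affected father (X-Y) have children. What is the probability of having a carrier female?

Cross: X+X+ × X-Y
Offspring: 2 X+X-, 2 X+Y
Probability of a carrier female: 2/4 = 1/2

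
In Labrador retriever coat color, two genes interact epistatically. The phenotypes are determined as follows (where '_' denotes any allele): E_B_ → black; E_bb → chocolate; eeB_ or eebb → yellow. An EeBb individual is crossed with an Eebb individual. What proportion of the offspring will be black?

Cross: EeBb × Eebb — consider each gene separately:
E gene: Ee × Ee → 1 EE, 2 Ee, 1 ee → 3 E_ : 1 ee (out of 4)
B gene: Bb × bb → 2 Bb, 2 bb → 2 B_ : 2 bb (out of 4)
Genotype classes (out of 4 × 4 = 16): E_B_ = 3×2 = 6; E_bb = 3×2 = 6; eeB_ = 1×2 = 2; eebb = 1×2 = 2
Apply the phenotype rules: E_B_ (6) → black; E_bb (6) → chocolate; eeB_ (2) + eebb (2) → yellow
Phenotype counts (out of 16): 6 black, 6 chocolate, 4 yellow
black: 6 out of 16
Probability: 6/16 = 3/8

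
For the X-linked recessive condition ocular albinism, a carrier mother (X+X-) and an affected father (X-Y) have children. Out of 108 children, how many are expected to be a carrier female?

Cross: X+X- × X-Y
Offspring: 1 X+X-, 1 X+Y, 1 X-X-, 1 X-Y
Probability of a carrier female: 1/4
Expected count = 1/4 × 108 = 27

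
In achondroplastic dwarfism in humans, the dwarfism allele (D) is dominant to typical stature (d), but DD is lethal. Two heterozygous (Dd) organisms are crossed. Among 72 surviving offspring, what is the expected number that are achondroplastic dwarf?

Cross: Dd × Dd
Punnett square offspring (before lethality): 1 DD, 2 Dd, 1 dd
The DD genotype is lethal (embryos die); surviving offspring: 2 Dd, 1 dd
achondroplastic dwarf: 2 out of 3 → fraction 2/3
Expected count = 2/3 × 72 = 48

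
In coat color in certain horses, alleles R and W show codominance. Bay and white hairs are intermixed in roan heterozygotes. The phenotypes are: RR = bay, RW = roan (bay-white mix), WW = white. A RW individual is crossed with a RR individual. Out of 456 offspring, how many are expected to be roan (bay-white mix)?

Punnett square for RW × RR:
Offspring genotypes: 2 RR, 2 RW
Phenotype counts: 2 bay, 2 roan (bay-white mix)
roan (bay-white mix): 2 out of 4 → fraction 1/2
Expected count = 1/2 × 456 = 228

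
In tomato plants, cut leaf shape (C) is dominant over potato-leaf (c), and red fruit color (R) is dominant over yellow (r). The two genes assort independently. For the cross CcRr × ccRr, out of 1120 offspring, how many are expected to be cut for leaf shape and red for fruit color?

Dihybrid cross CcRr × ccRr — consider each gene separately:
leaf shape: Cc × cc → 2 Cc, 2 cc → 2 C_ : 2 cc (out of 4)
fruit color: Rr × Rr → 1 RR, 2 Rr, 1 rr → 3 R_ : 1 rr (out of 4)
Looking for: cut (C_) and red (R_)
P(cut) = 2/4, P(red) = 3/4
P(both) = 2/4 × 3/4 = 6/16 = 3/8
Expected count = 3/8 × 1120 = 420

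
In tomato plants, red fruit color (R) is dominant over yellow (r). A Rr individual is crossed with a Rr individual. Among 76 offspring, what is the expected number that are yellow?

Punnett square for Rr × Rr:
Offspring genotypes: 1 RR, 2 Rr, 1 rr
red: 3, yellow: 1
yellow: 1 out of 4 → fraction 1/4
Expected count = 1/4 × 76 = 19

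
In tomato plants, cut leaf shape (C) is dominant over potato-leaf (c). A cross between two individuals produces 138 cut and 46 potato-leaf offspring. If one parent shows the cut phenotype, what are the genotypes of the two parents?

Observed offspring: 138 cut, 46 potato-leaf
The observed ratio simplifies to 3:1. Potato-leaf (cc) offspring appear, so each parent must contribute one c allele. The parent stated to show cut carries C, so it is Cc. The other parent is then either Cc or cc: Cc × cc would give a 1:1 split, whereas Cc × Cc gives 3:1 — matching the data. So both parents are heterozygous (Cc × Cc).
Parent genotypes: Cc × Cc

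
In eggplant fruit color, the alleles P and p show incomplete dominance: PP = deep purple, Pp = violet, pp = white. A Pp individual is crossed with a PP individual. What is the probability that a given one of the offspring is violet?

Punnett square for Pp × PP:
Offspring genotypes: 2 PP, 2 Pp
Phenotype counts: 2 deep purple, 2 violet
violet: 2 out of 4
Probability: 2/4 = 1/2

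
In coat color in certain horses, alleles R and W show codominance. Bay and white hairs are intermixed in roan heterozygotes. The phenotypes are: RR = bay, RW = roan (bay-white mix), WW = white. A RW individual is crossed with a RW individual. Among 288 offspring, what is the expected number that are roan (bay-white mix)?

Punnett square for RW × RW:
Offspring genotypes: 1 RR, 2 RW, 1 WW
Phenotype counts: 1 bay, 2 roan (bay-white mix), 1 white
roan (bay-white mix): 2 out of 4 → fraction 1/2
Expected count = 1/2 × 288 = 144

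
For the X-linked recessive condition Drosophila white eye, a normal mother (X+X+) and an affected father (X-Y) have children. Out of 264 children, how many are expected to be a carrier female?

Cross: X+X+ × X-Y
Offspring: 2 X+X-, 2 X+Y
Probability of a carrier female: 2/4 = 1/2
Expected count = 1/2 × 264 = 132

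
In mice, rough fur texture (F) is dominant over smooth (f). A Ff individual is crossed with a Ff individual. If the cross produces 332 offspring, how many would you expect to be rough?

Punnett square for Ff × Ff:
Offspring genotypes: 1 FF, 2 Ff, 1 ff
rough: 3, smooth: 1
rough: 3 out of 4 → fraction 3/4
Expected count = 3/4 × 332 = 249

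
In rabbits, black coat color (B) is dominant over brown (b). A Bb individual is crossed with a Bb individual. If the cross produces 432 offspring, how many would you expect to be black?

Punnett square for Bb × Bb:
Offspring genotypes: 1 BB, 2 Bb, 1 bb
black: 3, brown: 1
black: 3 out of 4 → fraction 3/4
Expected count = 3/4 × 432 = 324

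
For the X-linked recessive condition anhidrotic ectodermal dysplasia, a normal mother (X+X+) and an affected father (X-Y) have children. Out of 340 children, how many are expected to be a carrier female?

Cross: X+X+ × X-Y
Offspring: 2 X+X-, 2 X+Y
Probability of a carrier female: 2/4 = 1/2
Expected count = 1/2 × 340 = 170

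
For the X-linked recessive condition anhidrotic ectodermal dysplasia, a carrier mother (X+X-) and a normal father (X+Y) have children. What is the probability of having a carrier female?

Cross: X+X- × X+Y
Offspring: 1 X+X+, 1 X+Y, 1 X+X-, 1 X-Y
Probability of a carrier female: 1/4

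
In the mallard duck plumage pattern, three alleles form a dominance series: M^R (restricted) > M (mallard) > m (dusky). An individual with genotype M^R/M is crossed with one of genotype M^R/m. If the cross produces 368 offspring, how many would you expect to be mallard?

Cross: M^R/M × M^R/m
Allele dominance: M^R > M > m
Offspring genotypes: 1 M^R/M^R, 1 M^R/m, 1 M^R/M, 1 M/m
Phenotype counts: 3 restricted, 1 mallard
mallard: 1 out of 4 → fraction 1/4
Expected count = 1/4 × 368 = 92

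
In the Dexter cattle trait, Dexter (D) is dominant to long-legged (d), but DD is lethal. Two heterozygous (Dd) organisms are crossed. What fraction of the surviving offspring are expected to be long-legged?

Cross: Dd × Dd
Punnett square offspring (before lethality): 1 DD, 2 Dd, 1 dd
The DD genotype is lethal (embryos die); surviving offspring: 2 Dd, 1 dd
long-legged: 1 out of 3
Probability: 1/3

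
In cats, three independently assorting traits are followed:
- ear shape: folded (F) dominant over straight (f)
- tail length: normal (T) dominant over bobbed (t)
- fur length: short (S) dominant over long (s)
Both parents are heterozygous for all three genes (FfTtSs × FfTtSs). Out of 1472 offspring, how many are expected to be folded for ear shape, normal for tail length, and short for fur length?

Trihybrid cross: FfTtSs × FfTtSs
Each trait segregates independently with a 3:1 phenotypic ratio, so each gene contributes 3/4 (dominant) or 1/4 (recessive).
Target: folded (ear shape), normal (tail length), short (fur length)
Probability = product of independent per-trait probabilities
= 3/4 × 3/4 × 3/4 = 27/64
Expected count = 27/64 × 1472 = 621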